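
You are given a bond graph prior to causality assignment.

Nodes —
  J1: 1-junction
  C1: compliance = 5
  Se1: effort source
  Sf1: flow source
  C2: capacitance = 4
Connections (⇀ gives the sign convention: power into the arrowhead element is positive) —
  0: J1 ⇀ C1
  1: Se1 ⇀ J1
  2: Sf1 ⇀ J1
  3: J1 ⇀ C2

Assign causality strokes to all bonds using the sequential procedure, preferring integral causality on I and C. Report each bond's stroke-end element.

#1 |J1  (Se1: effort source, stroke at far end)
#2 |Sf1  (Sf1 (Sf) sets flow on bond)
#0 |J1  (common-f at J1 fixed by 2)
#3 |J1  (J1: bond 2 brought flow, rest push out)

β0 stroke at J1
β1 stroke at J1
β2 stroke at Sf1
β3 stroke at J1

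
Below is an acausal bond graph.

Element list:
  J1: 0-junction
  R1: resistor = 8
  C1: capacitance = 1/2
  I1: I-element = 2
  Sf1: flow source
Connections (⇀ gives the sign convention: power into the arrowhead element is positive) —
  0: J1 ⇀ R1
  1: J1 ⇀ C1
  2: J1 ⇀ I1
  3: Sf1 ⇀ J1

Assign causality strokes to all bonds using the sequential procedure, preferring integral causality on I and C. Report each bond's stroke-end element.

#0 |R1
#1 |J1
#2 |I1
#3 |Sf1

bond 3 →Sf1  (Sf1 (Sf) sets flow on bond)
bond 1 →J1  (C1: C, integral causality)
bond 0 →R1  (0-jn J1 has e-setter on 1)
bond 2 →I1  (J1: bond 1 brought effort, rest push out)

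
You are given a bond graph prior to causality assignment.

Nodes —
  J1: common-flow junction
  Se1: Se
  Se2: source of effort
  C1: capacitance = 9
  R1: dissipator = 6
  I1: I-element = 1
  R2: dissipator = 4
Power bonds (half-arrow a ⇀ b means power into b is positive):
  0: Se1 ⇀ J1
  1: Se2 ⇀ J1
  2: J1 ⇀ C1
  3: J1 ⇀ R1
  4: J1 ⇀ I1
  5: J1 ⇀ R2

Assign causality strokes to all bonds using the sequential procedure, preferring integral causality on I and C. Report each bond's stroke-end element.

b0 stroke at J1  (source Se1 imposes e)
b1 stroke at J1  (Se2 fixes effort; stroke away)
b2 stroke at J1  (prefer integral on C1)
b4 stroke at I1  (I1: I, integral causality)
b3 stroke at J1  (J1 flow already set via bond 4)
b5 stroke at J1  (1-jn J1 has f-setter on 4)

#0 →J1
#1 →J1
#2 →J1
#3 →J1
#4 →I1
#5 →J1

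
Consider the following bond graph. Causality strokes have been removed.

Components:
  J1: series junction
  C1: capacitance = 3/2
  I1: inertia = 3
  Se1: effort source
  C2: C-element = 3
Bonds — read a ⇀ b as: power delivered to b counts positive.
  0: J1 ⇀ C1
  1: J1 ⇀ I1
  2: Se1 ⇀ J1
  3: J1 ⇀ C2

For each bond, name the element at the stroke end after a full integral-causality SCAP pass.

b2 →J1  (Se1 fixes effort; stroke away)
b0 →J1  (prefer integral on C1)
b1 →I1  (I1 outputs flow p/I1)
b3 →J1  (1-jn J1 has f-setter on 1)

b0 stroke at J1
b1 stroke at I1
b2 stroke at J1
b3 stroke at J1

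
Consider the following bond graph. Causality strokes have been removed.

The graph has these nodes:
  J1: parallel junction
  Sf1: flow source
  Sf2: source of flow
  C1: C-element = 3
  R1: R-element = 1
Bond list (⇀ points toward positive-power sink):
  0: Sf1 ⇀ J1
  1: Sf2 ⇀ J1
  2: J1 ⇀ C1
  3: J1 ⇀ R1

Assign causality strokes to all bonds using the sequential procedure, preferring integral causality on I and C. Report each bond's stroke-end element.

#0 →Sf1  (Sf1 fixes flow; stroke at Sf1)
#1 →Sf2  (Sf2 fixes flow; stroke at Sf2)
#2 →J1  (prefer integral on C1)
#3 →R1  (common-e at J1 fixed by 2)

bond 0 stroke→Sf1
bond 1 stroke→Sf2
bond 2 stroke→J1
bond 3 stroke→R1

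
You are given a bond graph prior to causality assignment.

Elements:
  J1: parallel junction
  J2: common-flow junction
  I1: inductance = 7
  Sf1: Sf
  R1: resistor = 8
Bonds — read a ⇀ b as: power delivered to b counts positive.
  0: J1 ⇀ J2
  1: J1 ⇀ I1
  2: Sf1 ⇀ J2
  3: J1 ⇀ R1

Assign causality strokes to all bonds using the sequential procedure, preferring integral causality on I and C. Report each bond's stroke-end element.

b0 →J2
b1 →I1
b2 →Sf1
b3 →J1

bond 2 |Sf1  (Sf1 fixes flow; stroke at Sf1)
bond 0 |J2  (1-jn J2 has f-setter on 2)
bond 1 |I1  (I1 integral (f out))
bond 3 |J1  (only one effort-in slot at J1)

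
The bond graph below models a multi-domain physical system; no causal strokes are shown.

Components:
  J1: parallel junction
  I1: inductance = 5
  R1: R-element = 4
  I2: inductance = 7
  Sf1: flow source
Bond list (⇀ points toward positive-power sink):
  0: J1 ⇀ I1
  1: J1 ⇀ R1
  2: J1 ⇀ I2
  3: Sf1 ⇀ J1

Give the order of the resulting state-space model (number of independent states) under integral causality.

2  (I1, I2 all integral)

b3 →Sf1  (source Sf1 imposes f)
b0 →I1  (I1 outputs flow p/I1)
b2 →I2  (I2 outputs flow p/I2)
b1 →J1  (only one effort-in slot at J1)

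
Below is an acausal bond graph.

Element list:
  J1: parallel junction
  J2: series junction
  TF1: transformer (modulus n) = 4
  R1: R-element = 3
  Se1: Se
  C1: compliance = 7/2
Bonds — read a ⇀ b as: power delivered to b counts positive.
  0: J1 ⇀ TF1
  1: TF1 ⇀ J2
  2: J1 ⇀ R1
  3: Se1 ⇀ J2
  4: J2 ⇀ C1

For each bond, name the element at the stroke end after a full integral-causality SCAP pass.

b0 |J1
b1 |TF1
b2 |R1
b3 |J2
b4 |J2

bond 3 stroke at J2  (Se1 fixes effort; stroke away)
bond 4 stroke at J2  (C1 integral (e out))
bond 1 stroke at TF1  (J2: last free bond brings flow in)
bond 0 stroke at J1  (TF TF1: opposite of bond 1)
bond 2 stroke at R1  (0-jn J1 has e-setter on 0)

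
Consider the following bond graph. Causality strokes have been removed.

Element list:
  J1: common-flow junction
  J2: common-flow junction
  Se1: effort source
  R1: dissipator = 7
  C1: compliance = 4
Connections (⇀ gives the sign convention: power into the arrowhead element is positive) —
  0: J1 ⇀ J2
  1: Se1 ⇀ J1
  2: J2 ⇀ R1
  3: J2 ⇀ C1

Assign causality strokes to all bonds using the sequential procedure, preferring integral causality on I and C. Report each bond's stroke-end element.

b1 stroke at J1  (Se1 (Se) sets effort on bond)
b0 stroke at J2  (J1: last free bond brings flow in)
b3 stroke at J2  (C1: C, integral causality)
b2 stroke at R1  (J2: last free bond brings flow in)

#0 |J2
#1 |J1
#2 |R1
#3 |J2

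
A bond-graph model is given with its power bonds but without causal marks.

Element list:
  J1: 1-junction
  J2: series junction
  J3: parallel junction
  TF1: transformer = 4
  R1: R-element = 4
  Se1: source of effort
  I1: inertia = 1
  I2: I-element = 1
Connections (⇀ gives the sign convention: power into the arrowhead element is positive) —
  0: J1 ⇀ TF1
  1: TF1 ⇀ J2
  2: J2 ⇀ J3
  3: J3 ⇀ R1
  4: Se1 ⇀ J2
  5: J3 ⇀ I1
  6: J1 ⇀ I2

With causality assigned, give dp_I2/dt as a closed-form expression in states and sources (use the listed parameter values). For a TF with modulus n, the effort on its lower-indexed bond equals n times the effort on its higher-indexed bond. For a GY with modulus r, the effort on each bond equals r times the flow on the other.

β4 stroke→J2  (Se1: effort source, stroke at far end)
β5 stroke→I1  (I1: I, integral causality)
β6 stroke→I2  (I2 integral (f out))
β0 stroke→J1  (J1: bond 6 brought flow, rest push out)
β1 stroke→TF1  (TF1: transformer flips bond 0)
β2 stroke→J2  (J2 flow already set via bond 1)
β3 stroke→J3  (J3: last free bond brings effort in)

dp_I2/dt = 4*E_Se1 + 16*p_I1 - 64*p_I2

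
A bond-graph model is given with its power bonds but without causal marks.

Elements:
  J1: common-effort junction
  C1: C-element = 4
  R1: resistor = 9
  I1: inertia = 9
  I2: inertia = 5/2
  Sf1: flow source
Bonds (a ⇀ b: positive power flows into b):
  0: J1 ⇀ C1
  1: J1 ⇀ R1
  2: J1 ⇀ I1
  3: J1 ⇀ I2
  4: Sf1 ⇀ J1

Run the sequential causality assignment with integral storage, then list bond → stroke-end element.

#0 |J1
#1 |R1
#2 |I1
#3 |I2
#4 |Sf1

bond 4 stroke at Sf1  (Sf1 (Sf) sets flow on bond)
bond 0 stroke at J1  (C1 outputs effort q/C1)
bond 1 stroke at R1  (J1: bond 0 brought effort, rest push out)
bond 2 stroke at I1  (J1 effort already set via bond 0)
bond 3 stroke at I2  (0-jn J1 has e-setter on 0)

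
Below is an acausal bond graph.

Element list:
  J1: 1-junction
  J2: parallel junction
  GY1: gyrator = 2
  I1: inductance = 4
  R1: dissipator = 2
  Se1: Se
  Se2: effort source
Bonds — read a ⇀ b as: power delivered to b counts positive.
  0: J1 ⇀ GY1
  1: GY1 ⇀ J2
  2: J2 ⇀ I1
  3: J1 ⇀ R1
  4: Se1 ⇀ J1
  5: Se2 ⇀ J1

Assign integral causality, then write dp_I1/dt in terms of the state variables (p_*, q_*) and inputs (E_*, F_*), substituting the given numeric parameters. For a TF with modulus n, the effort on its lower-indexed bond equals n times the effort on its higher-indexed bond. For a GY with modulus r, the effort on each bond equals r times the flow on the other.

b4 |J1  (Se1 (Se) sets effort on bond)
b5 |J1  (Se2: effort source, stroke at far end)
b2 |I1  (I1: I, integral causality)
b1 |J2  (J2: last free bond brings effort in)
b0 |J1  (GY GY1: same side as bond 1)
b3 |R1  (only one flow-in slot at J1)

dp_I1/dt = E_Se1 + E_Se2 - p_I1/2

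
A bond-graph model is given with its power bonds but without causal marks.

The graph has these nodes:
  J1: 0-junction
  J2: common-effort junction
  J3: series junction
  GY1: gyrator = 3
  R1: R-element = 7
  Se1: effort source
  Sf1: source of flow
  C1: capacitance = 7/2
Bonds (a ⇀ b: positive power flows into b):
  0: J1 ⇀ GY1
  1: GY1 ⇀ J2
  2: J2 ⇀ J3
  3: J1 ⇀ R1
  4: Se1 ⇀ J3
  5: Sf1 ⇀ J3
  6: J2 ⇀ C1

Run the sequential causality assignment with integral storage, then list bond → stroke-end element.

b4 →J3  (Se1 (Se) sets effort on bond)
b5 →Sf1  (Sf1: flow source, stroke at near end)
b2 →J3  (J3 flow already set via bond 5)
b6 →J2  (C1 outputs effort q/C1)
b1 →GY1  (J2: bond 6 brought effort, rest push out)
b0 →GY1  (GY GY1: same side as bond 1)
b3 →J1  (J1: last free bond brings effort in)

β0 →GY1
β1 →GY1
β2 →J3
β3 →J1
β4 →J3
β5 →Sf1
β6 →J2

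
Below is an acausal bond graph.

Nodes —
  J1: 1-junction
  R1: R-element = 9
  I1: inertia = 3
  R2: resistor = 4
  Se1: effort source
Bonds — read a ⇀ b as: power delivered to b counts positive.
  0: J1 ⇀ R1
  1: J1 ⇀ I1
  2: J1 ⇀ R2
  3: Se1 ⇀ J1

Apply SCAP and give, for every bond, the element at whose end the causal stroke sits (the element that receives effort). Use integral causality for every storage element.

b0 |J1
b1 |I1
b2 |J1
b3 |J1

β3 stroke→J1  (Se1 (Se) sets effort on bond)
β1 stroke→I1  (I1 outputs flow p/I1)
β0 stroke→J1  (1-jn J1 has f-setter on 1)
β2 stroke→J1  (common-f at J1 fixed by 1)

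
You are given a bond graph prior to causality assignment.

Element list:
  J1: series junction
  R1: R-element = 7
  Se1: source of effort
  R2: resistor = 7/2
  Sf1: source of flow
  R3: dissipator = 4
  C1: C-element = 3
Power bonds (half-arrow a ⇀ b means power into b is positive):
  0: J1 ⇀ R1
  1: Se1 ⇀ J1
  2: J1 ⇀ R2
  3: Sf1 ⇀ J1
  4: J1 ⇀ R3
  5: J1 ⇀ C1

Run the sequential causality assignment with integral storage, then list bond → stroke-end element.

b0 →J1
b1 →J1
b2 →J1
b3 →Sf1
b4 →J1
b5 →J1

bond 1 →J1  (Se1: effort source, stroke at far end)
bond 3 →Sf1  (Sf1 fixes flow; stroke at Sf1)
bond 0 →J1  (1-jn J1 has f-setter on 3)
bond 2 →J1  (J1 flow already set via bond 3)
bond 4 →J1  (common-f at J1 fixed by 3)
bond 5 →J1  (J1 flow already set via bond 3)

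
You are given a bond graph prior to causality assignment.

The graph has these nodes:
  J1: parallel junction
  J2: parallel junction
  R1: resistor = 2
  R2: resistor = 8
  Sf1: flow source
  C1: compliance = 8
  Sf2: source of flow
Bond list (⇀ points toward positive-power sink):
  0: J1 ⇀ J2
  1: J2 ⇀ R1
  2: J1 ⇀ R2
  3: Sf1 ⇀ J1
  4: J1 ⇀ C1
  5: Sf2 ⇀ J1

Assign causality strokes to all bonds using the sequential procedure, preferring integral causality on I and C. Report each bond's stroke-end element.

b0 |J2
b1 |R1
b2 |R2
b3 |Sf1
b4 |J1
b5 |Sf2

#3 stroke at Sf1  (Sf1 (Sf) sets flow on bond)
#5 stroke at Sf2  (Sf2 (Sf) sets flow on bond)
#4 stroke at J1  (C1 outputs effort q/C1)
#0 stroke at J2  (0-jn J1 has e-setter on 4)
#2 stroke at R2  (common-e at J1 fixed by 4)
#1 stroke at R1  (0-jn J2 has e-setter on 0)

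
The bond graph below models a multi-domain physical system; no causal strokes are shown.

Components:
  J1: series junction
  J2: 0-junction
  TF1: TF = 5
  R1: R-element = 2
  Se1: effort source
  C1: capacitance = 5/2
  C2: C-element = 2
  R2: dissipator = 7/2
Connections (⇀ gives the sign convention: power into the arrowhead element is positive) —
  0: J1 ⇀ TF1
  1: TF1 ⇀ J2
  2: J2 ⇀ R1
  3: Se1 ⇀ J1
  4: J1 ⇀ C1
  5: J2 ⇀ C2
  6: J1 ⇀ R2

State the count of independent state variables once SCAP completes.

bond 3 →J1  (Se1 fixes effort; stroke away)
bond 4 →J1  (C1 outputs effort q/C1)
bond 5 →J2  (C2 outputs effort q/C2)
bond 1 →TF1  (J2 effort already set via bond 5)
bond 2 →R1  (J2 effort already set via bond 5)
bond 0 →J1  (TF1 one-in-one-out from 1)
bond 6 →R2  (only one flow-in slot at J1)

2  (C1, C2 all integral)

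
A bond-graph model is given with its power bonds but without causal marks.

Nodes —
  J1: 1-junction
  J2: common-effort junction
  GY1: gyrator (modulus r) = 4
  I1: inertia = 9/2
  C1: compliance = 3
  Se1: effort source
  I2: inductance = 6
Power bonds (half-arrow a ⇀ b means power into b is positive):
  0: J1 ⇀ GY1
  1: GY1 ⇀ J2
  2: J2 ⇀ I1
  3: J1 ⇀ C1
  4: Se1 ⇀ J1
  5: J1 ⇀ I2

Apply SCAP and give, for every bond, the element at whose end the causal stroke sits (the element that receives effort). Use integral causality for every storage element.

#0 stroke at J1
#1 stroke at J2
#2 stroke at I1
#3 stroke at J1
#4 stroke at J1
#5 stroke at I2

bond 4 |J1  (Se1 fixes effort; stroke away)
bond 2 |I1  (I1: I, integral causality)
bond 1 |J2  (closing 0-jn rule on J2)
bond 0 |J1  (GY1: gyrator matches bond 1)
bond 3 |J1  (C1 outputs effort q/C1)
bond 5 |I2  (only one flow-in slot at J1)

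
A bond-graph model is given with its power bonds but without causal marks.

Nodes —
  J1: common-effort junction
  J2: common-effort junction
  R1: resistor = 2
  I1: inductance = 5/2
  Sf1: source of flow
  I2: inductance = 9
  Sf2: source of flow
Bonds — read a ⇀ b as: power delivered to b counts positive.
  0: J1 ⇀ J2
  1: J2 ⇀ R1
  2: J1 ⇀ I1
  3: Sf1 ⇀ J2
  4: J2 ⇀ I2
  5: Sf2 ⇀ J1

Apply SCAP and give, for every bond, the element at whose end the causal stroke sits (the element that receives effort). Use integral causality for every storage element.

#3 |Sf1  (Sf1 fixes flow; stroke at Sf1)
#5 |Sf2  (source Sf2 imposes f)
#2 |I1  (I1 integral (f out))
#0 |J1  (J1: last free bond brings effort in)
#4 |I2  (prefer integral on I2)
#1 |J2  (only one effort-in slot at J2)

bond 0 stroke→J1
bond 1 stroke→J2
bond 2 stroke→I1
bond 3 stroke→Sf1
bond 4 stroke→I2
bond 5 stroke→Sf2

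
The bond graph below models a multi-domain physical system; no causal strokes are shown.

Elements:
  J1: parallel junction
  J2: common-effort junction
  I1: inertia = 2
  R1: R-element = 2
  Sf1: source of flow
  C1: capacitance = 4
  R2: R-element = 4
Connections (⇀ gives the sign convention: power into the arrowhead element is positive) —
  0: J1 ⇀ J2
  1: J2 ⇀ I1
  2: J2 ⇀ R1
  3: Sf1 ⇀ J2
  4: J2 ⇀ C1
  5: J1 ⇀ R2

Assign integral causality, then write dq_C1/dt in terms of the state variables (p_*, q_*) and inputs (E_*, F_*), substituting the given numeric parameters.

dq_C1/dt = F_Sf1 - p_I1/2 - 3*q_C1/16

β3 stroke→Sf1  (Sf1: flow source, stroke at near end)
β1 stroke→I1  (I1: I, integral causality)
β4 stroke→J2  (C1 outputs effort q/C1)
β0 stroke→J1  (J2: bond 4 brought effort, rest push out)
β2 stroke→R1  (J2 effort already set via bond 4)
β5 stroke→R2  (J1 effort already set via bond 0)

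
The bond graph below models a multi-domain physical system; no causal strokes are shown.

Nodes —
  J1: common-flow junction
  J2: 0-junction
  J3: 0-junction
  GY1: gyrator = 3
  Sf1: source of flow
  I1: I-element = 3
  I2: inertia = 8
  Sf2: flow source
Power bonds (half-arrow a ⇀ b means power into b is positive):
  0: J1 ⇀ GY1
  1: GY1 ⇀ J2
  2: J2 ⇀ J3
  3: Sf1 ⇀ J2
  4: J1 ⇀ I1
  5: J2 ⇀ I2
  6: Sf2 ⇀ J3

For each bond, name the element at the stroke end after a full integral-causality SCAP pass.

β0 stroke→J1
β1 stroke→J2
β2 stroke→J3
β3 stroke→Sf1
β4 stroke→I1
β5 stroke→I2
β6 stroke→Sf2

#3 |Sf1  (Sf1 fixes flow; stroke at Sf1)
#6 |Sf2  (Sf2 fixes flow; stroke at Sf2)
#2 |J3  (only one effort-in slot at J3)
#4 |I1  (I1 integral (f out))
#0 |J1  (J1: bond 4 brought flow, rest push out)
#1 |J2  (GY1: gyrator matches bond 0)
#5 |I2  (J2: bond 1 brought effort, rest push out)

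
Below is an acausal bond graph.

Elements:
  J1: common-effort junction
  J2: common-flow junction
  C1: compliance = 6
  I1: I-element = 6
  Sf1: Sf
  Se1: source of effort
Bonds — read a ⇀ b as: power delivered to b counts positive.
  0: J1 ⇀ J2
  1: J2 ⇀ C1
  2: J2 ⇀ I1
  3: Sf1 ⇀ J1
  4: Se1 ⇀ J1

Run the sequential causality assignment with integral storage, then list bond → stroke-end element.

b3 →Sf1  (Sf1 (Sf) sets flow on bond)
b4 →J1  (source Se1 imposes e)
b0 →J2  (J1 effort already set via bond 4)
b1 →J2  (C1: C, integral causality)
b2 →I1  (J2: last free bond brings flow in)

#0 stroke→J2
#1 stroke→J2
#2 stroke→I1
#3 stroke→Sf1
#4 stroke→J1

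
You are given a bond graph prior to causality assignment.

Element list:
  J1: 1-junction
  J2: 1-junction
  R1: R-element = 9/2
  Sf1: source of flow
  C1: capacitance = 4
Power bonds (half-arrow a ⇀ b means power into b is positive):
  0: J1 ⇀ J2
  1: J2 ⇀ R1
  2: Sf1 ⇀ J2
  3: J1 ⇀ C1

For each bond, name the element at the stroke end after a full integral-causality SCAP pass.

#0 stroke at J2
#1 stroke at J2
#2 stroke at Sf1
#3 stroke at J1

#2 →Sf1  (source Sf1 imposes f)
#0 →J2  (1-jn J2 has f-setter on 2)
#1 →J2  (J2: bond 2 brought flow, rest push out)
#3 →J1  (1-jn J1 has f-setter on 0)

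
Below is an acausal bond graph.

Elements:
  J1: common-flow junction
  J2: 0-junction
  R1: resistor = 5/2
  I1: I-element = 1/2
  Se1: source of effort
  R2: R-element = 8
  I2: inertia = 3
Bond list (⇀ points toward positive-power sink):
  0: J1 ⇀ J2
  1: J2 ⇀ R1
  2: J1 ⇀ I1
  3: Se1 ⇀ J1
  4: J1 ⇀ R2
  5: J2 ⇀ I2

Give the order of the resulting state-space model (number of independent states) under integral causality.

bond 3 →J1  (Se1: effort source, stroke at far end)
bond 2 →I1  (I1 integral (f out))
bond 0 →J1  (J1 flow already set via bond 2)
bond 4 →J1  (J1 flow already set via bond 2)
bond 5 →I2  (I2: I, integral causality)
bond 1 →J2  (J2 needs exactly one e-in)

2  (I1, I2 all integral)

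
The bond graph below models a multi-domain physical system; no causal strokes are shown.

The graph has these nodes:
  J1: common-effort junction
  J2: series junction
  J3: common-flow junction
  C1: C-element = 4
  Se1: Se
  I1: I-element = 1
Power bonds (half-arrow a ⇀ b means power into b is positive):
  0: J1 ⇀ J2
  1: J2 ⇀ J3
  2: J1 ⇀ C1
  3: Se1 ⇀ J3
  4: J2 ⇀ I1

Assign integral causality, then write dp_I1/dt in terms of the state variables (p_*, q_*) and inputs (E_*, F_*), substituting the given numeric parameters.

b3 stroke→J3  (Se1 fixes effort; stroke away)
b1 stroke→J2  (only one flow-in slot at J3)
b2 stroke→J1  (C1 integral (e out))
b0 stroke→J2  (J1 effort already set via bond 2)
b4 stroke→I1  (only one flow-in slot at J2)

dp_I1/dt = E_Se1 + q_C1/4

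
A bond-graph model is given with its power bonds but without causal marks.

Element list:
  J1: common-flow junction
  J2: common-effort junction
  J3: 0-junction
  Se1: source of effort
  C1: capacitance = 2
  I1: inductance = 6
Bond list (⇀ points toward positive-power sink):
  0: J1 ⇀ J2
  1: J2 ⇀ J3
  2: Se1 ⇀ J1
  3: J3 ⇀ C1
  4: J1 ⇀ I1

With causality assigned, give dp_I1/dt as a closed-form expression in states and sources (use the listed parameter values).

dp_I1/dt = E_Se1 - q_C1/2

β2 stroke at J1  (Se1 (Se) sets effort on bond)
β3 stroke at J3  (prefer integral on C1)
β1 stroke at J2  (J3: bond 3 brought effort, rest push out)
β0 stroke at J1  (common-e at J2 fixed by 1)
β4 stroke at I1  (J1: last free bond brings flow in)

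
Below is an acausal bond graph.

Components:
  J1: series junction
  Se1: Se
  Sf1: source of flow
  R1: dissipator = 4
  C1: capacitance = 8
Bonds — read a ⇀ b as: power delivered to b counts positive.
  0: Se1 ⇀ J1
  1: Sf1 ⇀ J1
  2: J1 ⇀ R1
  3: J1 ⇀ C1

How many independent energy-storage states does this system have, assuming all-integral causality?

b0 →J1  (Se1 (Se) sets effort on bond)
b1 →Sf1  (Sf1 (Sf) sets flow on bond)
b2 →J1  (1-jn J1 has f-setter on 1)
b3 →J1  (J1 flow already set via bond 1)

1  (C1 all integral)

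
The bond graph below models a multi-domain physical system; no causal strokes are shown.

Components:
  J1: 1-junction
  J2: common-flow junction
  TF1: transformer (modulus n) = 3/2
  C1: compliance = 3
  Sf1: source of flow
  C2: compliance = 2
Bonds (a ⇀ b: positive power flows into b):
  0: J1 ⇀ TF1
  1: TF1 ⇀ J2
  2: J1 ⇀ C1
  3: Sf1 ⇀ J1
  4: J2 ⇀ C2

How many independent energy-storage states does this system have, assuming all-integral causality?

2  (C1, C2 all integral)

#3 |Sf1  (source Sf1 imposes f)
#0 |J1  (J1: bond 3 brought flow, rest push out)
#2 |J1  (J1 flow already set via bond 3)
#1 |TF1  (TF TF1: opposite of bond 0)
#4 |J2  (common-f at J2 fixed by 1)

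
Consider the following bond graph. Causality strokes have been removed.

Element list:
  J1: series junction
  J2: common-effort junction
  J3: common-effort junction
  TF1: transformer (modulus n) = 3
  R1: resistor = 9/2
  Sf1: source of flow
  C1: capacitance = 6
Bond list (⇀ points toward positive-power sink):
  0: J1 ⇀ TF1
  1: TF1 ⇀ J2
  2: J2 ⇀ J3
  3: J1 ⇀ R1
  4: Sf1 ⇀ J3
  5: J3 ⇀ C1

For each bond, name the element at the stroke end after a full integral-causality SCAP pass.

bond 0 stroke→J1
bond 1 stroke→TF1
bond 2 stroke→J2
bond 3 stroke→R1
bond 4 stroke→Sf1
bond 5 stroke→J3

bond 4 stroke at Sf1  (source Sf1 imposes f)
bond 5 stroke at J3  (C1 outputs effort q/C1)
bond 2 stroke at J2  (J3: bond 5 brought effort, rest push out)
bond 1 stroke at TF1  (J2: bond 2 brought effort, rest push out)
bond 0 stroke at J1  (TF1: transformer flips bond 1)
bond 3 stroke at R1  (only one flow-in slot at J1)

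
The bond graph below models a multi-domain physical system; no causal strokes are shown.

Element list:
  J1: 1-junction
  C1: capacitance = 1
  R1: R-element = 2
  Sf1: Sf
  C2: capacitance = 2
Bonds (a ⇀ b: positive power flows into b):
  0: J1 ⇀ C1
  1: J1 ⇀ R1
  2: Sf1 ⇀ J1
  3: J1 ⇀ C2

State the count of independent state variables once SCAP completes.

2  (C1, C2 all integral)

#2 |Sf1  (Sf1 fixes flow; stroke at Sf1)
#0 |J1  (1-jn J1 has f-setter on 2)
#1 |J1  (J1 flow already set via bond 2)
#3 |J1  (J1 flow already set via bond 2)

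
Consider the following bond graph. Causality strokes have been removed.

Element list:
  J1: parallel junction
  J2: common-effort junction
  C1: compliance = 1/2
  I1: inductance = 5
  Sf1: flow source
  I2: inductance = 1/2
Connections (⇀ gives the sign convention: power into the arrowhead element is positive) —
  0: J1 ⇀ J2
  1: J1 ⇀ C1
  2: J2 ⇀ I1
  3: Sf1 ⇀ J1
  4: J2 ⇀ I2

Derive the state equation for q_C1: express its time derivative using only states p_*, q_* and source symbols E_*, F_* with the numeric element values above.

dq_C1/dt = F_Sf1 - p_I1/5 - 2*p_I2

bond 3 |Sf1  (Sf1 fixes flow; stroke at Sf1)
bond 1 |J1  (C1: C, integral causality)
bond 0 |J2  (J1: bond 1 brought effort, rest push out)
bond 2 |I1  (J2 effort already set via bond 0)
bond 4 |I2  (0-jn J2 has e-setter on 0)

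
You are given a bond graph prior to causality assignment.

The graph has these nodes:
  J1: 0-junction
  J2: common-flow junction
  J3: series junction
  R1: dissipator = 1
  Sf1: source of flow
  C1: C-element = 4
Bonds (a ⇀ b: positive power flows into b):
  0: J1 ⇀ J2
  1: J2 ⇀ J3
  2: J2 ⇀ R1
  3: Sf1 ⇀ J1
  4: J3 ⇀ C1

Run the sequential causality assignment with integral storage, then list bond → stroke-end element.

bond 3 |Sf1  (source Sf1 imposes f)
bond 0 |J1  (closing 0-jn rule on J1)
bond 1 |J2  (J2: bond 0 brought flow, rest push out)
bond 2 |J2  (J2: bond 0 brought flow, rest push out)
bond 4 |J3  (J3 flow already set via bond 1)

b0 stroke at J1
b1 stroke at J2
b2 stroke at J2
b3 stroke at Sf1
b4 stroke at J3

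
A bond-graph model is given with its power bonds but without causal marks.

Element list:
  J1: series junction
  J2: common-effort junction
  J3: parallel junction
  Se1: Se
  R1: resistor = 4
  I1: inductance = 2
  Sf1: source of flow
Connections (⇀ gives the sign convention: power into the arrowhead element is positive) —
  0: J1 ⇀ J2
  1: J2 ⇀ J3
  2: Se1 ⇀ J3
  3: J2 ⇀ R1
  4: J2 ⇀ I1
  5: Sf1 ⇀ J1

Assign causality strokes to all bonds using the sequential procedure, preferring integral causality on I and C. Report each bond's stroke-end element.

β2 →J3  (Se1 (Se) sets effort on bond)
β5 →Sf1  (Sf1 fixes flow; stroke at Sf1)
β0 →J1  (1-jn J1 has f-setter on 5)
β1 →J2  (J3: bond 2 brought effort, rest push out)
β3 →R1  (J2 effort already set via bond 1)
β4 →I1  (common-e at J2 fixed by 1)

#0 stroke at J1
#1 stroke at J2
#2 stroke at J3
#3 stroke at R1
#4 stroke at I1
#5 stroke at Sf1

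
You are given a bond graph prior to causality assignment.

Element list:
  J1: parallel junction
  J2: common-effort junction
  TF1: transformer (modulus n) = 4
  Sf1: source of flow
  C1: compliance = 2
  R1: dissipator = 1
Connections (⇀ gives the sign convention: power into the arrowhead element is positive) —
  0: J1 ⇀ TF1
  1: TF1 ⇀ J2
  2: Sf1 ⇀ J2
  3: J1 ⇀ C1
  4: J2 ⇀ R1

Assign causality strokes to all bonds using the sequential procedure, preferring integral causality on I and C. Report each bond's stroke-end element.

β2 |Sf1  (Sf1: flow source, stroke at near end)
β3 |J1  (prefer integral on C1)
β0 |TF1  (0-jn J1 has e-setter on 3)
β1 |J2  (TF TF1: opposite of bond 0)
β4 |R1  (common-e at J2 fixed by 1)

bond 0 stroke at TF1
bond 1 stroke at J2
bond 2 stroke at Sf1
bond 3 stroke at J1
bond 4 stroke at R1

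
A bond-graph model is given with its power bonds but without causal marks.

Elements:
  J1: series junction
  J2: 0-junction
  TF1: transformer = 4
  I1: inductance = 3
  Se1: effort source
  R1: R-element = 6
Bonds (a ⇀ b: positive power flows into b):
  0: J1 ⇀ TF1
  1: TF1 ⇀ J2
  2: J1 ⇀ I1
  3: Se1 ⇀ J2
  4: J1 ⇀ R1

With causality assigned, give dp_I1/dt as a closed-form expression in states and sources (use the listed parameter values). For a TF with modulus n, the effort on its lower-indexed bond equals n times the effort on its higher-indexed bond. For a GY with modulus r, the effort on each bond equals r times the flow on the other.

dp_I1/dt = -4*E_Se1 - 2*p_I1

b3 |J2  (source Se1 imposes e)
b1 |TF1  (J2: bond 3 brought effort, rest push out)
b0 |J1  (TF1 one-in-one-out from 1)
b2 |I1  (I1 integral (f out))
b4 |J1  (common-f at J1 fixed by 2)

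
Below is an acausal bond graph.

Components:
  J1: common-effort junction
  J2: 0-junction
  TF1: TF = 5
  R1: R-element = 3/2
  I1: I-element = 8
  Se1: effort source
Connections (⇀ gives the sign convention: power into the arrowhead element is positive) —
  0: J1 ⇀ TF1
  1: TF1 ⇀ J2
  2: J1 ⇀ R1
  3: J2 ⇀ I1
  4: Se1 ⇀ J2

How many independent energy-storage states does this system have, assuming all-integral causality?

β4 stroke→J2  (Se1: effort source, stroke at far end)
β1 stroke→TF1  (J2 effort already set via bond 4)
β3 stroke→I1  (common-e at J2 fixed by 4)
β0 stroke→J1  (TF TF1: opposite of bond 1)
β2 stroke→R1  (0-jn J1 has e-setter on 0)

1  (I1 all integral)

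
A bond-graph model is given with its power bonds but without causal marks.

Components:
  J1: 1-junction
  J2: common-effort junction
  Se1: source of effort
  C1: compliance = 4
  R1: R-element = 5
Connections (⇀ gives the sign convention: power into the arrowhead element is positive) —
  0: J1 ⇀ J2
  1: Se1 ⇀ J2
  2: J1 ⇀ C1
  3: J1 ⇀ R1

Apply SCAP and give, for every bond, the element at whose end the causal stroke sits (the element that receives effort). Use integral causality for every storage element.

β1 stroke→J2  (Se1 (Se) sets effort on bond)
β0 stroke→J1  (J2 effort already set via bond 1)
β2 stroke→J1  (C1 integral (e out))
β3 stroke→R1  (J1 needs exactly one f-in)

#0 stroke→J1
#1 stroke→J2
#2 stroke→J1
#3 stroke→R1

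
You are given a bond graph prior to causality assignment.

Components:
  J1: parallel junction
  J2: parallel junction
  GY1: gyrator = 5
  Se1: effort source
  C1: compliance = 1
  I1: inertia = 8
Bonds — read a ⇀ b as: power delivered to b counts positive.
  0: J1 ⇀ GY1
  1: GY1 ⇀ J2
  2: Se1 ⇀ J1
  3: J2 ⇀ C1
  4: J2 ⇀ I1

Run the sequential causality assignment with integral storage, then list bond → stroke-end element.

β0 |GY1
β1 |GY1
β2 |J1
β3 |J2
β4 |I1

β2 stroke→J1  (source Se1 imposes e)
β0 stroke→GY1  (J1: bond 2 brought effort, rest push out)
β1 stroke→GY1  (GY1 both-in/both-out from 0)
β3 stroke→J2  (prefer integral on C1)
β4 stroke→I1  (J2: bond 3 brought effort, rest push out)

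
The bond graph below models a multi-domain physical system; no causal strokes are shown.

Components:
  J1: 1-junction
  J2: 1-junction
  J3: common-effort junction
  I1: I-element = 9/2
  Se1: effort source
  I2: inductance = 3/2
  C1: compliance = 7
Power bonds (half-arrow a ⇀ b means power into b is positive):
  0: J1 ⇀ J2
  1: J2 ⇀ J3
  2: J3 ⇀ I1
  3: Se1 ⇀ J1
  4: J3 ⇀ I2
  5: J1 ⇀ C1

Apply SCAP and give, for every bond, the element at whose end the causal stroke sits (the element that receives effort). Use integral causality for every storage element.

bond 0 stroke→J2
bond 1 stroke→J3
bond 2 stroke→I1
bond 3 stroke→J1
bond 4 stroke→I2
bond 5 stroke→J1

b3 →J1  (Se1 (Se) sets effort on bond)
b2 →I1  (I1 integral (f out))
b4 →I2  (I2 integral (f out))
b1 →J3  (J3: last free bond brings effort in)
b0 →J2  (J2: bond 1 brought flow, rest push out)
b5 →J1  (1-jn J1 has f-setter on 0)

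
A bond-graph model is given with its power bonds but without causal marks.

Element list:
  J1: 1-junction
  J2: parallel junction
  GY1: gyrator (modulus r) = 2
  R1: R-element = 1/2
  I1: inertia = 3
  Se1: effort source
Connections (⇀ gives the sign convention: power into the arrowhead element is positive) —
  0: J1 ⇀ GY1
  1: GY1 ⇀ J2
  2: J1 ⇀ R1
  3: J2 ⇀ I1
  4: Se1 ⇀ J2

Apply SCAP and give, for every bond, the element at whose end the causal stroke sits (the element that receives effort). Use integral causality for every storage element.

#0 stroke→GY1
#1 stroke→GY1
#2 stroke→J1
#3 stroke→I1
#4 stroke→J2

#4 stroke at J2  (Se1 (Se) sets effort on bond)
#1 stroke at GY1  (J2: bond 4 brought effort, rest push out)
#3 stroke at I1  (common-e at J2 fixed by 4)
#0 stroke at GY1  (GY1: gyrator matches bond 1)
#2 stroke at J1  (J1: bond 0 brought flow, rest push out)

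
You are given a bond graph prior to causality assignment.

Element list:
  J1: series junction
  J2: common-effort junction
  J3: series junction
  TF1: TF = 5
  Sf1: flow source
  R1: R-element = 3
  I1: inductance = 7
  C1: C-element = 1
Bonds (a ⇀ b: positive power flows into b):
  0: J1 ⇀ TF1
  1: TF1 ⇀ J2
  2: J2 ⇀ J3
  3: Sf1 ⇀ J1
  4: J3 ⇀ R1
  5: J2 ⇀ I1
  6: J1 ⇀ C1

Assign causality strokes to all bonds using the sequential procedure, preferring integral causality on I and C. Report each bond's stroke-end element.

bond 3 →Sf1  (Sf1: flow source, stroke at near end)
bond 0 →J1  (1-jn J1 has f-setter on 3)
bond 6 →J1  (1-jn J1 has f-setter on 3)
bond 1 →TF1  (TF1 one-in-one-out from 0)
bond 5 →I1  (I1 outputs flow p/I1)
bond 2 →J2  (J2 needs exactly one e-in)
bond 4 →J3  (J3: bond 2 brought flow, rest push out)

bond 0 stroke at J1
bond 1 stroke at TF1
bond 2 stroke at J2
bond 3 stroke at Sf1
bond 4 stroke at J3
bond 5 stroke at I1
bond 6 stroke at J1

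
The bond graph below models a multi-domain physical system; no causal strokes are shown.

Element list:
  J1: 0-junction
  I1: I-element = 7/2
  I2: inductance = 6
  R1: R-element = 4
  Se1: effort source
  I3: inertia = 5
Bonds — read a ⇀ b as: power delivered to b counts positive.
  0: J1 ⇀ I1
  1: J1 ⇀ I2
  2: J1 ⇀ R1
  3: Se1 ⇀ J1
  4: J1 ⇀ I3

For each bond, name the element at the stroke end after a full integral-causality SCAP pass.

#3 |J1  (source Se1 imposes e)
#0 |I1  (common-e at J1 fixed by 3)
#1 |I2  (0-jn J1 has e-setter on 3)
#2 |R1  (J1 effort already set via bond 3)
#4 |I3  (J1 effort already set via bond 3)

#0 |I1
#1 |I2
#2 |R1
#3 |J1
#4 |I3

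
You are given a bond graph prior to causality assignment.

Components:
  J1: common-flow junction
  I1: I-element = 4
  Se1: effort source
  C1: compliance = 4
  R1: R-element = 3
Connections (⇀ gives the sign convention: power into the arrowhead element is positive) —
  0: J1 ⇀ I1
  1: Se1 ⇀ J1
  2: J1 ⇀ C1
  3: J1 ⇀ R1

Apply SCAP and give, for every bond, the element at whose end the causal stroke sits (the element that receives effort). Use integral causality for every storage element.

β0 |I1
β1 |J1
β2 |J1
β3 |J1

β1 stroke at J1  (source Se1 imposes e)
β0 stroke at I1  (prefer integral on I1)
β2 stroke at J1  (J1: bond 0 brought flow, rest push out)
β3 stroke at J1  (J1 flow already set via bond 0)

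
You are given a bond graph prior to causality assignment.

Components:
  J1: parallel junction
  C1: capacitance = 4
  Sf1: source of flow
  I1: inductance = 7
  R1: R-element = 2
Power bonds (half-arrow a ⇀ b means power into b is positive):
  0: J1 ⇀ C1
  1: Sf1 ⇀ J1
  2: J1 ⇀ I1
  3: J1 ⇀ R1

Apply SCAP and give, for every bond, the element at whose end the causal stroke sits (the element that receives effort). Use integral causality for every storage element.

b1 |Sf1  (Sf1 (Sf) sets flow on bond)
b0 |J1  (prefer integral on C1)
b2 |I1  (common-e at J1 fixed by 0)
b3 |R1  (common-e at J1 fixed by 0)

#0 stroke→J1
#1 stroke→Sf1
#2 stroke→I1
#3 stroke→R1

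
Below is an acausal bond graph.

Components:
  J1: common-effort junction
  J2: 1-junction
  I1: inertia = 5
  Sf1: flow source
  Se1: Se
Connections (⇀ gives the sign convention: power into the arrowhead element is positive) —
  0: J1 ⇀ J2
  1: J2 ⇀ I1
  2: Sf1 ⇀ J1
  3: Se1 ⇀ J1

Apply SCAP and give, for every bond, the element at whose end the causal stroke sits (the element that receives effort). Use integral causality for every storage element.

β0 →J2
β1 →I1
β2 →Sf1
β3 →J1

#2 stroke at Sf1  (Sf1 fixes flow; stroke at Sf1)
#3 stroke at J1  (Se1 fixes effort; stroke away)
#0 stroke at J2  (J1 effort already set via bond 3)
#1 stroke at I1  (only one flow-in slot at J2)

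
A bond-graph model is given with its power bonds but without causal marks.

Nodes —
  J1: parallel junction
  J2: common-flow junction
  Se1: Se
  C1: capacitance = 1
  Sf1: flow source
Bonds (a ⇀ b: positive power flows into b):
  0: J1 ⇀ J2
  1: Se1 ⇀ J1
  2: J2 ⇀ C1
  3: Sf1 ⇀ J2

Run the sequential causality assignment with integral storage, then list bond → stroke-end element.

b0 stroke→J2
b1 stroke→J1
b2 stroke→J2
b3 stroke→Sf1

b1 stroke→J1  (Se1 fixes effort; stroke away)
b3 stroke→Sf1  (Sf1: flow source, stroke at near end)
b0 stroke→J2  (common-e at J1 fixed by 1)
b2 stroke→J2  (J2 flow already set via bond 3)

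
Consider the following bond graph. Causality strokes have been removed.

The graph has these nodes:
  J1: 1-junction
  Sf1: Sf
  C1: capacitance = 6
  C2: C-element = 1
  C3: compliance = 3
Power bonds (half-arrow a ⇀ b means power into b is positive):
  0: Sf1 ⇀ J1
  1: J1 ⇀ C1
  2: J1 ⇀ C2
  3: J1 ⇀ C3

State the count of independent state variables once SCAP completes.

bond 0 →Sf1  (source Sf1 imposes f)
bond 1 →J1  (J1: bond 0 brought flow, rest push out)
bond 2 →J1  (1-jn J1 has f-setter on 0)
bond 3 →J1  (1-jn J1 has f-setter on 0)

3  (C1, C2, C3 all integral)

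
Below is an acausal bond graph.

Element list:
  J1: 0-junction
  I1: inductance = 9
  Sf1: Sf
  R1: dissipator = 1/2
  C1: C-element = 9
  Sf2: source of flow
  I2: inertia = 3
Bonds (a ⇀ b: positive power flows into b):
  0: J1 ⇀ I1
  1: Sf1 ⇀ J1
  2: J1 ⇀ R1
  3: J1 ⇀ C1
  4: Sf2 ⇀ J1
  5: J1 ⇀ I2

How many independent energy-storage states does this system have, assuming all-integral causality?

β1 |Sf1  (Sf1 fixes flow; stroke at Sf1)
β4 |Sf2  (Sf2 (Sf) sets flow on bond)
β0 |I1  (I1 outputs flow p/I1)
β3 |J1  (C1: C, integral causality)
β2 |R1  (J1: bond 3 brought effort, rest push out)
β5 |I2  (0-jn J1 has e-setter on 3)

3  (C1, I1, I2 all integral)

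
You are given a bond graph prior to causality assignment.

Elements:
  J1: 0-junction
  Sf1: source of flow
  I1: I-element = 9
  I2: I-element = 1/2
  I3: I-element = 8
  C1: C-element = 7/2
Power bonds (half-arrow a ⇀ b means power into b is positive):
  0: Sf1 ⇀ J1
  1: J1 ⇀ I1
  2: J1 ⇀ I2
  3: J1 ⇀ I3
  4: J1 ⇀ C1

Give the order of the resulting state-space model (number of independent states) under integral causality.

β0 stroke at Sf1  (Sf1: flow source, stroke at near end)
β1 stroke at I1  (I1 outputs flow p/I1)
β2 stroke at I2  (I2 integral (f out))
β3 stroke at I3  (I3: I, integral causality)
β4 stroke at J1  (closing 0-jn rule on J1)

4  (C1, I1, I2, I3 all integral)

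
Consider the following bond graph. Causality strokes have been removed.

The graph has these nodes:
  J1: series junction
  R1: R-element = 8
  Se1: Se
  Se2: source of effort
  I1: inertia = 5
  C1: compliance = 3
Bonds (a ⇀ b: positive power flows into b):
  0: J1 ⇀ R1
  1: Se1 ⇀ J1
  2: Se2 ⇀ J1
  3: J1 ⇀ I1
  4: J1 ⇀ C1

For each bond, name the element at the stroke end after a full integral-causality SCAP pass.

b1 stroke at J1  (source Se1 imposes e)
b2 stroke at J1  (Se2 fixes effort; stroke away)
b3 stroke at I1  (I1 integral (f out))
b0 stroke at J1  (J1: bond 3 brought flow, rest push out)
b4 stroke at J1  (J1 flow already set via bond 3)

#0 →J1
#1 →J1
#2 →J1
#3 →I1
#4 →J1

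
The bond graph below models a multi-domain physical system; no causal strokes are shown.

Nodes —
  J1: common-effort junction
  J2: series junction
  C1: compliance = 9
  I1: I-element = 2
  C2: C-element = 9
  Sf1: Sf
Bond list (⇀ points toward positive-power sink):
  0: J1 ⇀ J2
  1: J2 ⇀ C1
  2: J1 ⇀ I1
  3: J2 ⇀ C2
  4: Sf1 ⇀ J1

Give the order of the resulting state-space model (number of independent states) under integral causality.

3  (C1, C2, I1 all integral)

#4 →Sf1  (Sf1 (Sf) sets flow on bond)
#1 →J2  (C1: C, integral causality)
#2 →I1  (I1 outputs flow p/I1)
#0 →J1  (J1: last free bond brings effort in)
#3 →J2  (J2 flow already set via bond 0)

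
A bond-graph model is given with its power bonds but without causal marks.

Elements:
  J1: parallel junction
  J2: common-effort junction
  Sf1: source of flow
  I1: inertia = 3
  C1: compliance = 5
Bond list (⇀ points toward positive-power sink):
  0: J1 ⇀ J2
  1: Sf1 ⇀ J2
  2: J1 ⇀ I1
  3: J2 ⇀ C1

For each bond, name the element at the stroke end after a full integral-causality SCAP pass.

β0 |J1
β1 |Sf1
β2 |I1
β3 |J2

#1 stroke→Sf1  (Sf1 fixes flow; stroke at Sf1)
#2 stroke→I1  (I1: I, integral causality)
#0 stroke→J1  (J1: last free bond brings effort in)
#3 stroke→J2  (J2 needs exactly one e-in)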